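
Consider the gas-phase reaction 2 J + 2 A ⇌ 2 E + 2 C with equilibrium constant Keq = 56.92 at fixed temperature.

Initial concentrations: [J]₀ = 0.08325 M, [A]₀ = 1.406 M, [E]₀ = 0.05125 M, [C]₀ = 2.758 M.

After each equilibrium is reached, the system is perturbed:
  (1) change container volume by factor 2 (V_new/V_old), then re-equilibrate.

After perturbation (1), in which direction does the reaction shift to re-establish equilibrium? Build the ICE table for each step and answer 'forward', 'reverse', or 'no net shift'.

Q₀ = 1.458 vs Keq = 56.92 ⇒ Q<K, forward
Step 1:
                  J         A         E         C
  init      0.08325     1.406   0.05125     2.758
  Δ        -0.05418  -0.05418   0.05418   0.05418
  eq        0.02907     1.352    0.1054     2.812
  solve Keq expr → x = 0.02709; check Q = 56.92
Then change container volume by factor 2 (V_new/V_old).
Step 2:
                  J         A         E         C
  init      0.01454    0.6759   0.05271     1.406
  Δ               0         0         0         0
  eq        0.01454    0.6759   0.05271     1.406
  solve Keq expr → x = 0; check Q = 56.92

Direction: no net shift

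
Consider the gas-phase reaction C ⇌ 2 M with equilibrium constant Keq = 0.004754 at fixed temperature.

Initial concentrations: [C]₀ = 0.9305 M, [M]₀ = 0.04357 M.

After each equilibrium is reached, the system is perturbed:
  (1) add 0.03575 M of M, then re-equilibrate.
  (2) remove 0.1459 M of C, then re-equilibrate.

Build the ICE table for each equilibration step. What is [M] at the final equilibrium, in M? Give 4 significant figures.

[M]_eq = 0.06142 M

Q₀ = 0.00204 vs Keq = 0.004754 ⇒ Q<K, forward
Step 1:
                  C         M
  I          0.9305   0.04357
  C        -0.01127   0.02254
  E          0.9192   0.06611
  solve Keq expr → x = 0.01127; check Q = 0.004754
Then add 0.03575 M of M.
Step 2:
                  C         M
  I          0.9192    0.1019
  C         0.01756  -0.03512
  E          0.9368   0.06673
  solve Keq expr → x = -0.01756; check Q = 0.004754
Then remove 0.1459 M of C.
Step 3:
                  C         M
  I          0.7909   0.06673
  C        0.002657 -0.005314
  E          0.7935   0.06142
  solve Keq expr → x = -0.002657; check Q = 0.004754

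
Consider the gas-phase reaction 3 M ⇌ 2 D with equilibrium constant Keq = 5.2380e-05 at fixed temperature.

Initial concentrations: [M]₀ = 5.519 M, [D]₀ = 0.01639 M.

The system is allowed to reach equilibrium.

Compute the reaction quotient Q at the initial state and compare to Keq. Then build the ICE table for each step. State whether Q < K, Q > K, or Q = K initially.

Q₀ = 1.5980e-06; Q < K (proceeds forward)

Q₀ = 1.5980e-06 vs Keq = 5.2380e-05 ⇒ Q<K, forward
Step 1:
                   M          D
  I            5.519    0.01639
  C          -0.1119    0.07461
  E            5.407      0.091
  solve Keq expr → x = 0.0373; check Q = 5.2380e-05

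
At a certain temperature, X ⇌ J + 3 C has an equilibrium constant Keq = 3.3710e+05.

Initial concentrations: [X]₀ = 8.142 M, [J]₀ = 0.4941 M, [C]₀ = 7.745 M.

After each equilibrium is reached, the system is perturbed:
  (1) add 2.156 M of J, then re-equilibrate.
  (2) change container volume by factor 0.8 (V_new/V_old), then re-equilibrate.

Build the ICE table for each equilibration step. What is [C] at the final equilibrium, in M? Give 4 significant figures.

[C]_eq = 35.48 M

Q₀ = 28.19 vs Keq = 3.3710e+05 ⇒ Q<K, forward
Step 1:
                   X          J          C
  init         8.142     0.4941      7.745
  Δ           -7.489      7.489      22.47
  eq           0.653      7.983      30.21
  solve Keq expr → x = 7.489; check Q = 3.3710e+05
Then add 2.156 M of J.
Step 2:
                   X          J          C
  init         0.653      10.14      30.21
  Δ           0.1334    -0.1334    -0.4001
  eq          0.7864      10.01      29.81
  solve Keq expr → x = -0.1334; check Q = 3.3710e+05
Then change container volume by factor 0.8 (V_new/V_old).
Step 3:
                   X          J          C
  init         0.983      12.51      37.26
  Δ           0.5951    -0.5951     -1.785
  eq           1.578      11.91      35.48
  solve Keq expr → x = -0.5951; check Q = 3.3710e+05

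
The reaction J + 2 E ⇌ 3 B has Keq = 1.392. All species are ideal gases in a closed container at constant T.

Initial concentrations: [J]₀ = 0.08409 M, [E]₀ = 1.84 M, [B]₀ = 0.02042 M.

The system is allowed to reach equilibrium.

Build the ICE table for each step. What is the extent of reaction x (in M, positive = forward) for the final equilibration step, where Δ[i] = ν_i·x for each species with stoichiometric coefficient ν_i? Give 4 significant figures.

Q₀ = 2.9908e-05 vs Keq = 1.392 ⇒ Q<K, forward
Step 1:
                    J           E           B
  Initial     0.08409        1.84     0.02042
  Change     -0.07965     -0.1593       0.239
  Equil      0.004438       1.681      0.2594
  solve Keq expr → x = 0.07965; check Q = 1.392

x = 0.07965 M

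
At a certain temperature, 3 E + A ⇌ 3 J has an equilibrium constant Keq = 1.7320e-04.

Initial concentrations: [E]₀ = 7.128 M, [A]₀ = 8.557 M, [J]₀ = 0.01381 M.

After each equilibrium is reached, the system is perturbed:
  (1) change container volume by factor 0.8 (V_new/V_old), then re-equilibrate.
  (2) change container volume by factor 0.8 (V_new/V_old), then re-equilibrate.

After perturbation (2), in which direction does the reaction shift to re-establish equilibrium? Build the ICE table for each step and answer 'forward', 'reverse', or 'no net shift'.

Direction: forward

Q₀ = 8.4988e-10 vs Keq = 1.7320e-04 ⇒ Q<K, forward
Step 1:
                    E           A           J
  init          7.128       8.557     0.01381
  Δ            -0.711      -0.237       0.711
  eq            6.417        8.32      0.7248
  solve Keq expr → x = 0.237; check Q = 1.7320e-04
Then change container volume by factor 0.8 (V_new/V_old).
Step 2:
                    E           A           J
  init          8.021        10.4       0.906
  Δ           -0.0618     -0.0206      0.0618
  eq            7.959       10.38      0.9678
  solve Keq expr → x = 0.0206; check Q = 1.7320e-04
Then change container volume by factor 0.8 (V_new/V_old).
Step 3:
                    E           A           J
  init          9.949       12.97        1.21
  Δ          -0.08179    -0.02726     0.08179
  eq            9.868       12.95       1.292
  solve Keq expr → x = 0.02726; check Q = 1.7320e-04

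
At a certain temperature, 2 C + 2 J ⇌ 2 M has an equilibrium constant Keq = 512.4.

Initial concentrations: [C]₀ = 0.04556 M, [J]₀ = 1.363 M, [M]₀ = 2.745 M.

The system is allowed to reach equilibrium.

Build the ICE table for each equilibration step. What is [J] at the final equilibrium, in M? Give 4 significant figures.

[J]_eq = 1.403 M

Q₀ = 1954 vs Keq = 512.4 ⇒ Q>K, reverse
Step 1:
                    C           J           M
  Initial     0.04556       1.363       2.745
  Change      0.03965     0.03965    -0.03965
  Equil       0.08521       1.403       2.705
  solve Keq expr → x = -0.01982; check Q = 512.4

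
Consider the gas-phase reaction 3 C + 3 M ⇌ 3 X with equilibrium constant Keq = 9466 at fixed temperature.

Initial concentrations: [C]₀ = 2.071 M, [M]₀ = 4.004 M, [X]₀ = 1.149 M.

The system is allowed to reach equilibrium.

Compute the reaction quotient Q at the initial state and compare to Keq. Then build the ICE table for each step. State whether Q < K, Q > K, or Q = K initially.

Q₀ = 0.00266 vs Keq = 9466 ⇒ Q<K, forward
Step 1:
                    C           M           X
  Initial       2.071       4.004       1.149
  Change       -1.997      -1.997       1.997
  Equil       0.07409       2.007       3.146
  solve Keq expr → x = 0.6656; check Q = 9466

Q₀ = 0.00266; Q < K (proceeds forward)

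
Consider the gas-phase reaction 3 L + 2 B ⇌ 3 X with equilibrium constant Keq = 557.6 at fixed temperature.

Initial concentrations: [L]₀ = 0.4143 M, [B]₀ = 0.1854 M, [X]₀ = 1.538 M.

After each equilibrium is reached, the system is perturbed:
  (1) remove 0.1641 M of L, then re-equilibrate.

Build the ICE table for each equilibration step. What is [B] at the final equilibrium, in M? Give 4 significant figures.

Q₀ = 1488 vs Keq = 557.6 ⇒ Q>K, reverse
Step 1:
                  L         B         X
  init       0.4143    0.1854     1.538
  Δ         0.06464   0.04309  -0.06464
  eq         0.4789    0.2285     1.473
  solve Keq expr → x = -0.02155; check Q = 557.6
Then remove 0.1641 M of L.
Step 2:
                  L         B         X
  init       0.3148    0.2285     1.473
  Δ         0.07946   0.05298  -0.07946
  eq         0.3943    0.2815     1.394
  solve Keq expr → x = -0.02649; check Q = 557.6

[B]_eq = 0.2815 M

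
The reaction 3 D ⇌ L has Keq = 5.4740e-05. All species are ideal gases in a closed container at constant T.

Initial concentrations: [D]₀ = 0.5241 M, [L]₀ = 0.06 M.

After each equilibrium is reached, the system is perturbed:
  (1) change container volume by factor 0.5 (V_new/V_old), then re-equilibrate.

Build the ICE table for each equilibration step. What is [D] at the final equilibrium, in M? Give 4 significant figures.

Q₀ = 0.4168 vs Keq = 5.4740e-05 ⇒ Q>K, reverse
Step 1:
                   D          L
  I           0.5241       0.06
  C           0.1799   -0.05998
  E            0.704 1.9103e-05
  solve Keq expr → x = -0.05998; check Q = 5.4740e-05
Then change container volume by factor 0.5 (V_new/V_old).
Step 2:
                   D          L
  I            1.408 3.8206e-05
  C       -3.4352e-04 1.1451e-04
  E            1.408 1.5271e-04
  solve Keq expr → x = 1.1451e-04; check Q = 5.4740e-05

[D]_eq = 1.408 M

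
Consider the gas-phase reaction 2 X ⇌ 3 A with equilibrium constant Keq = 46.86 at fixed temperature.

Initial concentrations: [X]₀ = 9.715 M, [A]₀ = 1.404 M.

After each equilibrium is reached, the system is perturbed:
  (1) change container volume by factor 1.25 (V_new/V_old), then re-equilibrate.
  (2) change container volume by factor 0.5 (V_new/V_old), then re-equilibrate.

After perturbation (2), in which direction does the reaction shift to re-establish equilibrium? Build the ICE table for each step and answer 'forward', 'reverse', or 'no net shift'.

Q₀ = 0.02932 vs Keq = 46.86 ⇒ Q<K, forward
Step 1:
                  X         A
  init        9.715     1.404
  Δ          -5.417     8.126
  eq          4.298      9.53
  solve Keq expr → x = 2.709; check Q = 46.86
Then change container volume by factor 1.25 (V_new/V_old).
Step 2:
                  X         A
  init        3.438     7.624
  Δ         -0.1894    0.2842
  eq          3.249     7.908
  solve Keq expr → x = 0.09472; check Q = 46.86
Then change container volume by factor 0.5 (V_new/V_old).
Step 3:
                  X         A
  init        6.497     15.82
  Δ           1.186    -1.779
  eq          7.683     14.04
  solve Keq expr → x = -0.5929; check Q = 46.86

Direction: reverse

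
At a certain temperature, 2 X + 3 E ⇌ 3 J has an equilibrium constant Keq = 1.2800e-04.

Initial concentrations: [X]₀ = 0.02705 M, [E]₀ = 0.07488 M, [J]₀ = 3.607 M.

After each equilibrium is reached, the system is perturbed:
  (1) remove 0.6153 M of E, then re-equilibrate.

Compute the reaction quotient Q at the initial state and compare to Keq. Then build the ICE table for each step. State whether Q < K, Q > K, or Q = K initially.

Q₀ = 1.5276e+08; Q > K (proceeds reverse)

Q₀ = 1.5276e+08 vs Keq = 1.2800e-04 ⇒ Q>K, reverse
Step 1:
                   X          E          J
  init       0.02705    0.07488      3.607
  Δ             2.21      3.315     -3.315
  eq           2.237       3.39     0.2922
  solve Keq expr → x = -1.105; check Q = 1.2800e-04
Then remove 0.6153 M of E.
Step 2:
                   X          E          J
  init         2.237      2.774     0.2922
  Δ          0.03117    0.04675   -0.04675
  eq           2.268      2.821     0.2454
  solve Keq expr → x = -0.01558; check Q = 1.2800e-04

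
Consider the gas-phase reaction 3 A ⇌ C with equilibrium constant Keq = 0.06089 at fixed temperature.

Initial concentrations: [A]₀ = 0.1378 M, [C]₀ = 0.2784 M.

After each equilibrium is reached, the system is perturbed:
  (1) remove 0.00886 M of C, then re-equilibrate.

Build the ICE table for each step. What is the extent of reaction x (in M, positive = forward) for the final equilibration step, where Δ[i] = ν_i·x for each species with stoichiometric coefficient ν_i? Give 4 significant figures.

Q₀ = 106.4 vs Keq = 0.06089 ⇒ Q>K, reverse
Step 1:
                  A         C
  I          0.1378    0.2784
  C          0.7199     -0.24
  E          0.8577   0.03842
  solve Keq expr → x = -0.24; check Q = 0.06089
Then remove 0.00886 M of C.
Step 2:
                  A         C
  I          0.8577   0.02956
  C        -0.01906  0.006355
  E          0.8387   0.03592
  solve Keq expr → x = 0.006355; check Q = 0.06089

x = 0.006355 M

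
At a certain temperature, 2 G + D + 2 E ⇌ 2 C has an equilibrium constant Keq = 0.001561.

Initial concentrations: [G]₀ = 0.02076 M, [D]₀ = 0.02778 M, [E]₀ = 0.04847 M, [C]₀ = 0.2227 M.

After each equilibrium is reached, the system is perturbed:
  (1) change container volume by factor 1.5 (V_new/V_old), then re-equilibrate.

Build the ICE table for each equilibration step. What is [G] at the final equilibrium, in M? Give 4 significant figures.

Q₀ = 1.7632e+06 vs Keq = 0.001561 ⇒ Q>K, reverse
Step 1:
                   G          D          E          C
  init       0.02076    0.02778    0.04847     0.2227
  Δ           0.2217     0.1109     0.2217    -0.2217
  eq          0.2425     0.1386     0.2702 9.6396e-04
  solve Keq expr → x = -0.1109; check Q = 0.001561
Then change container volume by factor 1.5 (V_new/V_old).
Step 2:
                   G          D          E          C
  init        0.1617    0.09243     0.1801 6.4264e-04
  Δ       2.9136e-04 1.4568e-04 2.9136e-04 -2.9136e-04
  eq           0.162    0.09258     0.1804 3.5128e-04
  solve Keq expr → x = -1.4568e-04; check Q = 0.001561

[G]_eq = 0.162 M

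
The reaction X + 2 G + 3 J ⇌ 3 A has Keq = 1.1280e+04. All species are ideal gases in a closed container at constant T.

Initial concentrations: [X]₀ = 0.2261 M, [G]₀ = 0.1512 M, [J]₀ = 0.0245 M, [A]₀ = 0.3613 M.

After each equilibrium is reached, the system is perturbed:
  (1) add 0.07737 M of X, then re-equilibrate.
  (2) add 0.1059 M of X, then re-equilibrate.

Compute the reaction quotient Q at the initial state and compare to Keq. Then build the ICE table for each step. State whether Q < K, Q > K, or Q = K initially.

Q₀ = 6.2044e+05; Q > K (proceeds reverse)

Q₀ = 6.2044e+05 vs Keq = 1.1280e+04 ⇒ Q>K, reverse
Step 1:
                    X           G           J           A
  Initial      0.2261      0.1512      0.0245      0.3613
  Change       0.0153     0.03059     0.04589    -0.04589
  Equil        0.2414      0.1818     0.07039      0.3154
  solve Keq expr → x = -0.0153; check Q = 1.1280e+04
Then add 0.07737 M of X.
Step 2:
                    X           G           J           A
  Initial      0.3188      0.1818     0.07039      0.3154
  Change    -0.001496   -0.002993   -0.004489    0.004489
  Equil        0.3173      0.1788      0.0659      0.3199
  solve Keq expr → x = 0.001496; check Q = 1.1280e+04
Then add 0.1059 M of X.
Step 3:
                    X           G           J           A
  Initial      0.4232      0.1788      0.0659      0.3199
  Change    -0.001483   -0.002965   -0.004448    0.004448
  Equil        0.4217      0.1758     0.06145      0.3244
  solve Keq expr → x = 0.001483; check Q = 1.1280e+04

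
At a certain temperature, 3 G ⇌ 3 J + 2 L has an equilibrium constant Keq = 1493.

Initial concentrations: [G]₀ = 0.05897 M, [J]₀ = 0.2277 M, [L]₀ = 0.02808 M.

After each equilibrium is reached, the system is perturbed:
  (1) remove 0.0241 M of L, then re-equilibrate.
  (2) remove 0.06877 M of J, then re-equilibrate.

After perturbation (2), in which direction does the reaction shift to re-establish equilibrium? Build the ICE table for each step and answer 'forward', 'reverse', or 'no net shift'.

Direction: forward

Q₀ = 0.04539 vs Keq = 1493 ⇒ Q<K, forward
Step 1:
                  G         J         L
  I         0.05897    0.2277   0.02808
  C        -0.05498   0.05498   0.03665
  E        0.003988    0.2827   0.06473
  solve Keq expr → x = 0.01833; check Q = 1493
Then remove 0.0241 M of L.
Step 2:
                  G         J         L
  I        0.003988    0.2827   0.04063
  C       -0.001021  0.001021 6.8065e-04
  E        0.002967    0.2837   0.04132
  solve Keq expr → x = 3.4032e-04; check Q = 1493
Then remove 0.06877 M of J.
Step 3:
                  G         J         L
  I        0.002967    0.2149   0.04132
  C       -6.9501e-04 6.9501e-04 4.6334e-04
  E        0.002272    0.2156   0.04178
  solve Keq expr → x = 2.3167e-04; check Q = 1493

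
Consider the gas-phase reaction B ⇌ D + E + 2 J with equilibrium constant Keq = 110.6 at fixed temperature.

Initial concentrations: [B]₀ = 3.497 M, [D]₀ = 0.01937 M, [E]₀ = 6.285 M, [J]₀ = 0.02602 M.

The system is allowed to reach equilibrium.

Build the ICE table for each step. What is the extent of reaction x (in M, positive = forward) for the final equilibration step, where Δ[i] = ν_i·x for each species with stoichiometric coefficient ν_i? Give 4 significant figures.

Q₀ = 2.3570e-05 vs Keq = 110.6 ⇒ Q<K, forward
Step 1:
                    B           D           E           J
  Initial       3.497     0.01937       6.285     0.02602
  Change       -1.787       1.787       1.787       3.575
  Equil          1.71       1.807       8.072       3.601
  solve Keq expr → x = 1.787; check Q = 110.6

x = 1.787 M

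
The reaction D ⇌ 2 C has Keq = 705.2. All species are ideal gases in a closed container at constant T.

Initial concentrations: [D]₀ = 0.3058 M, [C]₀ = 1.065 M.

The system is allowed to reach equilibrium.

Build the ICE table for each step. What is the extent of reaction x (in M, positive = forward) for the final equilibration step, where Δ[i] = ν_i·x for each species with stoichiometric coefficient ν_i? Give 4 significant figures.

x = 0.3019 M

Q₀ = 3.709 vs Keq = 705.2 ⇒ Q<K, forward
Step 1:
                    D           C
  Initial      0.3058       1.065
  Change      -0.3019      0.6037
  Equil      0.003949       1.669
  solve Keq expr → x = 0.3019; check Q = 705.2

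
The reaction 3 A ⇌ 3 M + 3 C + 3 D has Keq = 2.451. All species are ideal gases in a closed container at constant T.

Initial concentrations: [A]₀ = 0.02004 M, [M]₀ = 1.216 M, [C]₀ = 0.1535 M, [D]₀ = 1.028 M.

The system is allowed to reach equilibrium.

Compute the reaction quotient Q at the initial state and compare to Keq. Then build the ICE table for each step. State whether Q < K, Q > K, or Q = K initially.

Q₀ = 877.8; Q > K (proceeds reverse)

Q₀ = 877.8 vs Keq = 2.451 ⇒ Q>K, reverse
Step 1:
                  A         M         C         D
  init      0.02004     1.216    0.1535     1.028
  Δ         0.05877  -0.05877  -0.05877  -0.05877
  eq        0.07881     1.157   0.09473    0.9692
  solve Keq expr → x = -0.01959; check Q = 2.451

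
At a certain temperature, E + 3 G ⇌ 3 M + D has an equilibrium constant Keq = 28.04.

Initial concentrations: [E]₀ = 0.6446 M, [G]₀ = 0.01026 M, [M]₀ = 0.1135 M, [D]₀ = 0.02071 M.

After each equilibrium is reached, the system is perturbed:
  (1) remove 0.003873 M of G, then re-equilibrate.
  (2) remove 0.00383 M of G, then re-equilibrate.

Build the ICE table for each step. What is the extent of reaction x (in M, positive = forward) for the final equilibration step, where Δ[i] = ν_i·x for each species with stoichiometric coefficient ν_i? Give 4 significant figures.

x = -0.001094 M

Q₀ = 43.49 vs Keq = 28.04 ⇒ Q>K, reverse
Step 1:
                   E          G          M          D
  Initial     0.6446    0.01026     0.1135    0.02071
  Change  4.6060e-04   0.001382  -0.001382 -4.6060e-04
  Equil       0.6451    0.01164     0.1121    0.02025
  solve Keq expr → x = -4.6060e-04; check Q = 28.04
Then remove 0.003873 M of G.
Step 2:
                   E          G          M          D
  Initial     0.6451   0.007769     0.1121    0.02025
  Change    0.001104   0.003313  -0.003313  -0.001104
  Equil       0.6462    0.01108     0.1088    0.01914
  solve Keq expr → x = -0.001104; check Q = 28.04
Then remove 0.00383 M of G.
Step 3:
                   E          G          M          D
  Initial     0.6462   0.007252     0.1088    0.01914
  Change    0.001094   0.003281  -0.003281  -0.001094
  Equil       0.6473    0.01053     0.1055    0.01805
  solve Keq expr → x = -0.001094; check Q = 28.04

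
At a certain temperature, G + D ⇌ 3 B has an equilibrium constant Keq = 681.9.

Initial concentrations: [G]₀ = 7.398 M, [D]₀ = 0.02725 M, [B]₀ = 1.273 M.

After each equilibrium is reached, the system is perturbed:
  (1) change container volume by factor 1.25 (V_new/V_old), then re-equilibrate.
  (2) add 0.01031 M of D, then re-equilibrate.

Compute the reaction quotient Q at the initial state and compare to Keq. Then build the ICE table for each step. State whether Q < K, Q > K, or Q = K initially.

Q₀ = 10.23; Q < K (proceeds forward)

Q₀ = 10.23 vs Keq = 681.9 ⇒ Q<K, forward
Step 1:
                   G          D          B
  I            7.398    0.02725      1.273
  C         -0.02676   -0.02676    0.08027
  E            7.371 4.9305e-04      1.353
  solve Keq expr → x = 0.02676; check Q = 681.9
Then change container volume by factor 1.25 (V_new/V_old).
Step 2:
                   G          D          B
  I            5.897 3.9444e-04      1.083
  C       -7.8678e-05 -7.8678e-05 2.3603e-04
  E            5.897 3.1576e-04      1.083
  solve Keq expr → x = 7.8678e-05; check Q = 681.9
Then add 0.01031 M of D.
Step 3:
                   G          D          B
  I            5.897    0.01063      1.083
  C         -0.01028   -0.01028    0.03084
  E            5.887 3.4412e-04      1.114
  solve Keq expr → x = 0.01028; check Q = 681.9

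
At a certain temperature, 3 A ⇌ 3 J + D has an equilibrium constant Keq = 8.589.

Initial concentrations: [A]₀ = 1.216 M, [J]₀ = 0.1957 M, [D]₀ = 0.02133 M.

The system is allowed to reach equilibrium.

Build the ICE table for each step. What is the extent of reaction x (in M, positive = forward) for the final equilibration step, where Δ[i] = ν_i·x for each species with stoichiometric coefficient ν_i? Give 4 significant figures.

x = 0.2885 M

Q₀ = 8.8912e-05 vs Keq = 8.589 ⇒ Q<K, forward
Step 1:
                  A         J         D
  I           1.216    0.1957   0.02133
  C         -0.8654    0.8654    0.2885
  E          0.3506     1.061    0.3098
  solve Keq expr → x = 0.2885; check Q = 8.589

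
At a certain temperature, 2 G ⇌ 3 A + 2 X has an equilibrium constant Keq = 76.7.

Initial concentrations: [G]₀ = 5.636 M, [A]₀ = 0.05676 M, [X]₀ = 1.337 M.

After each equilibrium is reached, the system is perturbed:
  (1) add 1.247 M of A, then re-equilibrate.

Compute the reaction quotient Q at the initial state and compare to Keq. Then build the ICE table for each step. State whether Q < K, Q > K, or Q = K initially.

Q₀ = 1.0291e-05 vs Keq = 76.7 ⇒ Q<K, forward
Step 1:
                   G          A          X
  init         5.636    0.05676      1.337
  Δ           -2.469      3.703      2.469
  eq           3.167       3.76      3.806
  solve Keq expr → x = 1.234; check Q = 76.7
Then add 1.247 M of A.
Step 2:
                   G          A          X
  init         3.167      5.007      3.806
  Δ           0.4076    -0.6114    -0.4076
  eq           3.575      4.395      3.398
  solve Keq expr → x = -0.2038; check Q = 76.7

Q₀ = 1.0291e-05; Q < K (proceeds forward)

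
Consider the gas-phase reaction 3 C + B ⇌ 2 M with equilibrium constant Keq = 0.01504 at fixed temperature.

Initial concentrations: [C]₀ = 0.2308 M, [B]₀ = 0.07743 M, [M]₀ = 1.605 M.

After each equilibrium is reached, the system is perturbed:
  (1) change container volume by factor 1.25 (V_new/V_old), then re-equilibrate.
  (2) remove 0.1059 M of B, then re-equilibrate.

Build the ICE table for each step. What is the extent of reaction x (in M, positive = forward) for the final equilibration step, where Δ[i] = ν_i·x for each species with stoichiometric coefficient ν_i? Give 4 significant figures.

Q₀ = 2706 vs Keq = 0.01504 ⇒ Q>K, reverse
Step 1:
                    C           B           M
  I            0.2308     0.07743       1.605
  C             1.917      0.6391      -1.278
  E             2.148      0.7165      0.3268
  solve Keq expr → x = -0.6391; check Q = 0.01504
Then change container volume by factor 1.25 (V_new/V_old).
Step 2:
                    C           B           M
  I             1.718      0.5732      0.2615
  C            0.0572     0.01907    -0.03814
  E             1.776      0.5923      0.2233
  solve Keq expr → x = -0.01907; check Q = 0.01504
Then remove 0.1059 M of B.
Step 3:
                    C           B           M
  I             1.776      0.4864      0.2233
  C           0.02305    0.007685    -0.01537
  E             1.799      0.4941       0.208
  solve Keq expr → x = -0.007685; check Q = 0.01504

x = -0.007685 M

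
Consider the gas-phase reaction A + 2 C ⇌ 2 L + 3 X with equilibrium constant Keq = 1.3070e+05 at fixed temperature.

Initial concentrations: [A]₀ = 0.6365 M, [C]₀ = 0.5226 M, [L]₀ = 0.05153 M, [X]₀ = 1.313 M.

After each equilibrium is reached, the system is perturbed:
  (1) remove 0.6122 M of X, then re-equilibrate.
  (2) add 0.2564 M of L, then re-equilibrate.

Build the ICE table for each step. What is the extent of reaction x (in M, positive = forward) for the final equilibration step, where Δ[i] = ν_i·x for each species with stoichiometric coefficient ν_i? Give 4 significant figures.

Q₀ = 0.03458 vs Keq = 1.3070e+05 ⇒ Q<K, forward
Step 1:
                    A           C           L           X
  I            0.6365      0.5226     0.05153       1.313
  C           -0.2575     -0.5149      0.5149      0.7724
  E             0.379    0.007664      0.5665       2.085
  solve Keq expr → x = 0.2575; check Q = 1.3070e+05
Then remove 0.6122 M of X.
Step 2:
                    A           C           L           X
  I             0.379    0.007664      0.5665       1.473
  C         -0.001529   -0.003058    0.003058    0.004588
  E            0.3775    0.004606      0.5695       1.478
  solve Keq expr → x = 0.001529; check Q = 1.3070e+05
Then add 0.2564 M of L.
Step 3:
                    A           C           L           X
  I            0.3775    0.004606      0.8259       1.478
  C          0.001014    0.002028   -0.002028   -0.003042
  E            0.3785    0.006634      0.8239       1.475
  solve Keq expr → x = -0.001014; check Q = 1.3070e+05

x = -0.001014 M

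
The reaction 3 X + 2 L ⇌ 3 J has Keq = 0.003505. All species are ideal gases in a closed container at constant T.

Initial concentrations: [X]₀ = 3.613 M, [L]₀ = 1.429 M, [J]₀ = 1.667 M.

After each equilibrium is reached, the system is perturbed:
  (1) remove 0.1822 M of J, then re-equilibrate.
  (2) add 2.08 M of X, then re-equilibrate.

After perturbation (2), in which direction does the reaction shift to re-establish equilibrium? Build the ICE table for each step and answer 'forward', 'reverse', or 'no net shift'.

Q₀ = 0.0481 vs Keq = 0.003505 ⇒ Q>K, reverse
Step 1:
                   X          L          J
  init         3.613      1.429      1.667
  Δ           0.6751     0.4501    -0.6751
  eq           4.288      1.879     0.9919
  solve Keq expr → x = -0.225; check Q = 0.003505
Then remove 0.1822 M of J.
Step 2:
                   X          L          J
  init         4.288      1.879     0.8097
  Δ          -0.1247   -0.08315     0.1247
  eq           4.163      1.796     0.9344
  solve Keq expr → x = 0.04158; check Q = 0.003505
Then add 2.08 M of X.
Step 3:
                   X          L          J
  init         6.243      1.796     0.9344
  Δ           -0.299    -0.1994      0.299
  eq           5.944      1.597      1.233
  solve Keq expr → x = 0.09968; check Q = 0.003505

Direction: forward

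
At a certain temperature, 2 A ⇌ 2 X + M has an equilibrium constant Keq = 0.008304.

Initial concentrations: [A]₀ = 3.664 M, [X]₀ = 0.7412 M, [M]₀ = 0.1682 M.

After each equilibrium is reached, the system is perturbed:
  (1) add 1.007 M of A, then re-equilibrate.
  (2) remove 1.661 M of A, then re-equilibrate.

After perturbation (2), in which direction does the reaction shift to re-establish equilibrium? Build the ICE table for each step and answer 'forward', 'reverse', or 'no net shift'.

Direction: reverse

Q₀ = 0.006883 vs Keq = 0.008304 ⇒ Q<K, forward
Step 1:
                  A         X         M
  init        3.664    0.7412    0.1682
  Δ         -0.0311    0.0311   0.01555
  eq          3.633    0.7723    0.1837
  solve Keq expr → x = 0.01555; check Q = 0.008304
Then add 1.007 M of A.
Step 2:
                  A         X         M
  init         4.64    0.7723    0.1837
  Δ        -0.09215   0.09215   0.04608
  eq          4.548    0.8645    0.2298
  solve Keq expr → x = 0.04608; check Q = 0.008304
Then remove 1.661 M of A.
Step 3:
                  A         X         M
  init        2.887    0.8645    0.2298
  Δ          0.1547   -0.1547  -0.07734
  eq          3.041    0.7098    0.1525
  solve Keq expr → x = -0.07734; check Q = 0.008304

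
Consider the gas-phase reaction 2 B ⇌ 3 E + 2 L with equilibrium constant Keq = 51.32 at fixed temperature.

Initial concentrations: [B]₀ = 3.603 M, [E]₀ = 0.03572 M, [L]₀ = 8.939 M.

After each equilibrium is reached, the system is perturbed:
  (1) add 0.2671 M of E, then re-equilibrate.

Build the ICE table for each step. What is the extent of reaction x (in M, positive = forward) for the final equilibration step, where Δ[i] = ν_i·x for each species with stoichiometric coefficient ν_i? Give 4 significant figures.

x = -0.067 M

Q₀ = 2.8053e-04 vs Keq = 51.32 ⇒ Q<K, forward
Step 1:
                    B           E           L
  init          3.603     0.03572       8.939
  Δ           -0.9927       1.489      0.9927
  eq             2.61       1.525       9.932
  solve Keq expr → x = 0.4964; check Q = 51.32
Then add 0.2671 M of E.
Step 2:
                    B           E           L
  init           2.61       1.792       9.932
  Δ             0.134      -0.201      -0.134
  eq            2.744       1.591       9.798
  solve Keq expr → x = -0.067; check Q = 51.32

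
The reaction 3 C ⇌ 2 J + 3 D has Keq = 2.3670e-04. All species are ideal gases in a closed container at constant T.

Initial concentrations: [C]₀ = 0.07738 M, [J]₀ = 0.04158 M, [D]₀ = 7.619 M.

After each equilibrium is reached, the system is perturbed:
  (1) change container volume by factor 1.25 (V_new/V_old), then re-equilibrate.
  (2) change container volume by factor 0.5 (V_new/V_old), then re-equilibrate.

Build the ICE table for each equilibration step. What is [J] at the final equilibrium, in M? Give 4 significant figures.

Q₀ = 1650 vs Keq = 2.3670e-04 ⇒ Q>K, reverse
Step 1:
                   C          J          D
  init       0.07738    0.04158      7.619
  Δ          0.06231   -0.04154   -0.06231
  eq          0.1397 3.8669e-05      7.557
  solve Keq expr → x = -0.02077; check Q = 2.3670e-04
Then change container volume by factor 1.25 (V_new/V_old).
Step 2:
                   C          J          D
  init        0.1118 3.0935e-05      6.045
  Δ       -1.1591e-05 7.7276e-06 1.1591e-05
  eq          0.1117 3.8663e-05      6.045
  solve Keq expr → x = 3.8638e-06; check Q = 2.3670e-04
Then change container volume by factor 0.5 (V_new/V_old).
Step 3:
                   C          J          D
  init        0.2235 7.7325e-05      12.09
  Δ       5.7971e-05 -3.8647e-05 -5.7971e-05
  eq          0.2235 3.8678e-05      12.09
  solve Keq expr → x = -1.9324e-05; check Q = 2.3670e-04

[J]_eq = 3.8678e-05 M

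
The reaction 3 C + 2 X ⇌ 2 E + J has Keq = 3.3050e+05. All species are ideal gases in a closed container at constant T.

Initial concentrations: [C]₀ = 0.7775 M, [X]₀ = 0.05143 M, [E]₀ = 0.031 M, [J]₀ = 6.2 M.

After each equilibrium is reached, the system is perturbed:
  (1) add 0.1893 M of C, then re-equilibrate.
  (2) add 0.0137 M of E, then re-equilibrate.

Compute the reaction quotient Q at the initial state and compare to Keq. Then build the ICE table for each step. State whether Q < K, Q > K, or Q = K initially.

Q₀ = 4.793; Q < K (proceeds forward)

Q₀ = 4.793 vs Keq = 3.3050e+05 ⇒ Q<K, forward
Step 1:
                    C           X           E           J
  I            0.7775     0.05143       0.031         6.2
  C          -0.07624    -0.05083     0.05083     0.02541
  E            0.7013  6.0474e-04     0.08183       6.225
  solve Keq expr → x = 0.02541; check Q = 3.3050e+05
Then add 0.1893 M of C.
Step 2:
                    C           X           E           J
  I            0.8906  6.0474e-04     0.08183       6.225
  C       -2.7156e-04 -1.8104e-04  1.8104e-04  9.0521e-05
  E            0.8903  4.2369e-04     0.08201       6.226
  solve Keq expr → x = 9.0521e-05; check Q = 3.3050e+05
Then add 0.0137 M of E.
Step 3:
                    C           X           E           J
  I            0.8903  4.2369e-04     0.09571       6.226
  C        1.0549e-04  7.0330e-05 -7.0330e-05 -3.5165e-05
  E            0.8904  4.9402e-04     0.09564       6.225
  solve Keq expr → x = -3.5165e-05; check Q = 3.3050e+05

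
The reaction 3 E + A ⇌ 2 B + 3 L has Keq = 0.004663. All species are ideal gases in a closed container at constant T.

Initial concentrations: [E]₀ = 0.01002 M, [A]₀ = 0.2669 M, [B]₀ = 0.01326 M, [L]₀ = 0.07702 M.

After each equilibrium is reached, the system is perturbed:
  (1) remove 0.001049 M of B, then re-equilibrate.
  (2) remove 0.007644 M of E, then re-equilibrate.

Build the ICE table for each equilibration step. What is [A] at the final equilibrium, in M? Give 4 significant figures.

Q₀ = 0.2992 vs Keq = 0.004663 ⇒ Q>K, reverse
Step 1:
                  E         A         B         L
  init      0.01002    0.2669   0.01326   0.07702
  Δ         0.01064  0.003547 -0.007094  -0.01064
  eq        0.02066    0.2704  0.006166   0.06638
  solve Keq expr → x = -0.003547; check Q = 0.004663
Then remove 0.001049 M of B.
Step 2:
                  E         A         B         L
  init      0.02066    0.2704  0.005117   0.06638
  Δ       -8.4454e-04 -2.8151e-04 5.6303e-04 8.4454e-04
  eq        0.01982    0.2702   0.00568   0.06722
  solve Keq expr → x = 2.8151e-04; check Q = 0.004663
Then remove 0.007644 M of E.
Step 3:
                  E         A         B         L
  init      0.01217    0.2702   0.00568   0.06722
  Δ        0.002654 8.8455e-04 -0.001769 -0.002654
  eq        0.01483     0.271  0.003911   0.06457
  solve Keq expr → x = -8.8455e-04; check Q = 0.004663

[A]_eq = 0.271 M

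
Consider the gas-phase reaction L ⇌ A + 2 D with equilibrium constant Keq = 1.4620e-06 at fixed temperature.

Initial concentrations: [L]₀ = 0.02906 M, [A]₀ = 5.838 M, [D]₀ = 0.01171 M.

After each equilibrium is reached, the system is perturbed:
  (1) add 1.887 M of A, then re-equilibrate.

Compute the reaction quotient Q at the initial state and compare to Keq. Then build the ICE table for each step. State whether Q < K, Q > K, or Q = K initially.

Q₀ = 0.02755; Q > K (proceeds reverse)

Q₀ = 0.02755 vs Keq = 1.4620e-06 ⇒ Q>K, reverse
Step 1:
                    L           A           D
  Initial     0.02906       5.838     0.01171
  Change     0.005808   -0.005808    -0.01162
  Equil       0.03487       5.832  9.3492e-05
  solve Keq expr → x = -0.005808; check Q = 1.4620e-06
Then add 1.887 M of A.
Step 2:
                    L           A           D
  Initial     0.03487       7.719  9.3492e-05
  Change   6.1098e-06 -6.1098e-06 -1.2220e-05
  Equil       0.03487       7.719  8.1272e-05
  solve Keq expr → x = -6.1098e-06; check Q = 1.4620e-06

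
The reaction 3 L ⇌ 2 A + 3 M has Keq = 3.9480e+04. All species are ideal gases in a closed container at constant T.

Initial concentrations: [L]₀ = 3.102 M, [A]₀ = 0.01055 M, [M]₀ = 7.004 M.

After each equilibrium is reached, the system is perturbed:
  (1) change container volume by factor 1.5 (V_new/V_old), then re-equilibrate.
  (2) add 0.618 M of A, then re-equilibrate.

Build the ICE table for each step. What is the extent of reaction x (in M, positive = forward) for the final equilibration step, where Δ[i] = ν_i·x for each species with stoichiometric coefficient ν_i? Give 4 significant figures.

Q₀ = 0.001281 vs Keq = 3.9480e+04 ⇒ Q<K, forward
Step 1:
                   L          A          M
  I            3.102    0.01055      7.004
  C           -2.681      1.788      2.681
  E           0.4206      1.798      9.685
  solve Keq expr → x = 0.8938; check Q = 3.9480e+04
Then change container volume by factor 1.5 (V_new/V_old).
Step 2:
                   L          A          M
  I           0.2804      1.199      6.457
  C         -0.05968    0.03979    0.05968
  E           0.2207      1.239      6.517
  solve Keq expr → x = 0.01989; check Q = 3.9480e+04
Then add 0.618 M of A.
Step 3:
                   L          A          M
  I           0.2207      1.857      6.517
  C          0.06142   -0.04095   -0.06142
  E           0.2821      1.816      6.455
  solve Keq expr → x = -0.02047; check Q = 3.9480e+04

x = -0.02047 M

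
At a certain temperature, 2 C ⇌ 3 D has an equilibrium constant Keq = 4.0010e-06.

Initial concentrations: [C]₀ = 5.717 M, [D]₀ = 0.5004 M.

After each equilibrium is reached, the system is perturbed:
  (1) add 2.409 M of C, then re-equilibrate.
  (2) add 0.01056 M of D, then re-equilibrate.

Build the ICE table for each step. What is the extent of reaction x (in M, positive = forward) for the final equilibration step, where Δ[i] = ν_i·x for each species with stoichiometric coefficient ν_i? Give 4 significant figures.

Q₀ = 0.003834 vs Keq = 4.0010e-06 ⇒ Q>K, reverse
Step 1:
                    C           D
  I             5.717      0.5004
  C            0.2986     -0.4479
  E             6.016     0.05251
  solve Keq expr → x = -0.1493; check Q = 4.0010e-06
Then add 2.409 M of C.
Step 2:
                    C           D
  I             8.425     0.05251
  C         -0.008782     0.01317
  E             8.416     0.06568
  solve Keq expr → x = 0.004391; check Q = 4.0010e-06
Then add 0.01056 M of D.
Step 3:
                    C           D
  I             8.416     0.07624
  C          0.007016    -0.01052
  E             8.423     0.06572
  solve Keq expr → x = -0.003508; check Q = 4.0010e-06

x = -0.003508 M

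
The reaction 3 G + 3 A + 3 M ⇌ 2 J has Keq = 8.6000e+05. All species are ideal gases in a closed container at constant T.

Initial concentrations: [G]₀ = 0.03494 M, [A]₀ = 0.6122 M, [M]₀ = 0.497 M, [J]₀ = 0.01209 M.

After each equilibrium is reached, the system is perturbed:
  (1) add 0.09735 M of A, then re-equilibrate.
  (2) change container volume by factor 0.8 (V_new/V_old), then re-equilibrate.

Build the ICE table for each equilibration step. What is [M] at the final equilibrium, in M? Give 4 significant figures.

[M]_eq = 0.5802 M

Q₀ = 121.7 vs Keq = 8.6000e+05 ⇒ Q<K, forward
Step 1:
                   G          A          M          J
  I          0.03494     0.6122      0.497    0.01209
  C         -0.03097   -0.03097   -0.03097    0.02064
  E         0.003973     0.5812      0.466    0.03273
  solve Keq expr → x = 0.01032; check Q = 8.6000e+05
Then add 0.09735 M of A.
Step 2:
                   G          A          M          J
  I         0.003973     0.6786      0.466    0.03273
  C       -5.3840e-04 -5.3840e-04 -5.3840e-04 3.5893e-04
  E         0.003434      0.678     0.4655    0.03309
  solve Keq expr → x = 1.7947e-04; check Q = 8.6000e+05
Then change container volume by factor 0.8 (V_new/V_old).
Step 3:
                   G          A          M          J
  I         0.004293     0.8476     0.5819    0.04137
  C        -0.001684  -0.001684  -0.001684   0.001122
  E         0.002609     0.8459     0.5802    0.04249
  solve Keq expr → x = 5.6123e-04; check Q = 8.6000e+05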